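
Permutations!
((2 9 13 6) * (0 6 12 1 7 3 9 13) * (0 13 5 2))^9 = (0 6)(1 9)(2 5)(3 12)(7 13)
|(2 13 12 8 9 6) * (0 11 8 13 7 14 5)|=|(0 11 8 9 6 2 7 14 5)(12 13)|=18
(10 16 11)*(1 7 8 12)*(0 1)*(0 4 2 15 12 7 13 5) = (0 1 13 5)(2 15 12 4)(7 8)(10 16 11) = [1, 13, 15, 3, 2, 0, 6, 8, 7, 9, 16, 10, 4, 5, 14, 12, 11]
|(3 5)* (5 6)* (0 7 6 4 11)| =|(0 7 6 5 3 4 11)| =7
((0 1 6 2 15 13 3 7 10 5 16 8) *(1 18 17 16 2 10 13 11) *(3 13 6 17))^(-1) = ((0 18 3 7 6 10 5 2 15 11 1 17 16 8))^(-1) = (0 8 16 17 1 11 15 2 5 10 6 7 3 18)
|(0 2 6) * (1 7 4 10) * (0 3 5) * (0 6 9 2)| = 12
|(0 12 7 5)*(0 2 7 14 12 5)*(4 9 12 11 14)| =|(0 5 2 7)(4 9 12)(11 14)| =12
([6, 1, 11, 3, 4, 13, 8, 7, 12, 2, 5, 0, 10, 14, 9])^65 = [11, 1, 9, 3, 4, 10, 0, 7, 6, 14, 12, 2, 8, 5, 13]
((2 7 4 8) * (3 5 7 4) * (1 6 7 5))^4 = (2 4 8)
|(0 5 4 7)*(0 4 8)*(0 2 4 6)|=|(0 5 8 2 4 7 6)|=7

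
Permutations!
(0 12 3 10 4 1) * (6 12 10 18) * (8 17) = (0 10 4 1)(3 18 6 12)(8 17) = [10, 0, 2, 18, 1, 5, 12, 7, 17, 9, 4, 11, 3, 13, 14, 15, 16, 8, 6]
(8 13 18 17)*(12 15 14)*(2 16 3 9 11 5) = [0, 1, 16, 9, 4, 2, 6, 7, 13, 11, 10, 5, 15, 18, 12, 14, 3, 8, 17] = (2 16 3 9 11 5)(8 13 18 17)(12 15 14)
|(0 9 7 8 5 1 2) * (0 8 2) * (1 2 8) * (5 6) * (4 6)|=9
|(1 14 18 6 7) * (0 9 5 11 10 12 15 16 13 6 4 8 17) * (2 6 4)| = |(0 9 5 11 10 12 15 16 13 4 8 17)(1 14 18 2 6 7)| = 12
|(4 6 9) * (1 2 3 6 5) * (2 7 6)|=|(1 7 6 9 4 5)(2 3)|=6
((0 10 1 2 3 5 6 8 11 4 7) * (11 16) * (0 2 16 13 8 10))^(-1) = ((1 16 11 4 7 2 3 5 6 10)(8 13))^(-1) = (1 10 6 5 3 2 7 4 11 16)(8 13)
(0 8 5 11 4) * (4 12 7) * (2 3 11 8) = (0 2 3 11 12 7 4)(5 8) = [2, 1, 3, 11, 0, 8, 6, 4, 5, 9, 10, 12, 7]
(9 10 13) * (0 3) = (0 3)(9 10 13) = [3, 1, 2, 0, 4, 5, 6, 7, 8, 10, 13, 11, 12, 9]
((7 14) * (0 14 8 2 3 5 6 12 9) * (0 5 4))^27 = (0 4 3 2 8 7 14)(5 9 12 6)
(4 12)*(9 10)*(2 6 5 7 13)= [0, 1, 6, 3, 12, 7, 5, 13, 8, 10, 9, 11, 4, 2]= (2 6 5 7 13)(4 12)(9 10)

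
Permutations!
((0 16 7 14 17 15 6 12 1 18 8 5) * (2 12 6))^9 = (0 18 2 14)(1 15 7 5)(8 12 17 16)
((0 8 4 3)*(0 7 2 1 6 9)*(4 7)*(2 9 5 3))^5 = ((0 8 7 9)(1 6 5 3 4 2))^5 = (0 8 7 9)(1 2 4 3 5 6)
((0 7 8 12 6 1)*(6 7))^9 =(12)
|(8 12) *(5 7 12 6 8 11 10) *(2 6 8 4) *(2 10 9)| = |(2 6 4 10 5 7 12 11 9)| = 9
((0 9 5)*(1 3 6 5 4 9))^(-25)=(4 9)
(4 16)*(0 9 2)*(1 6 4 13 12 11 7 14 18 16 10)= (0 9 2)(1 6 4 10)(7 14 18 16 13 12 11)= [9, 6, 0, 3, 10, 5, 4, 14, 8, 2, 1, 7, 11, 12, 18, 15, 13, 17, 16]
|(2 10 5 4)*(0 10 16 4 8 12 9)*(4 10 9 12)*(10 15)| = 14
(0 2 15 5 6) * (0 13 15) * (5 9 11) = (0 2)(5 6 13 15 9 11) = [2, 1, 0, 3, 4, 6, 13, 7, 8, 11, 10, 5, 12, 15, 14, 9]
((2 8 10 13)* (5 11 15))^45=(15)(2 8 10 13)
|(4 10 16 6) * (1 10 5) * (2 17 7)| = 6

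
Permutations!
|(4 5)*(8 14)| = 2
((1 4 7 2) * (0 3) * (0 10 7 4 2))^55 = (0 7 10 3)(1 2)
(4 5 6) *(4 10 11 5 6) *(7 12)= (4 6 10 11 5)(7 12)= [0, 1, 2, 3, 6, 4, 10, 12, 8, 9, 11, 5, 7]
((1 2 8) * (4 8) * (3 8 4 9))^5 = ((1 2 9 3 8))^5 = (9)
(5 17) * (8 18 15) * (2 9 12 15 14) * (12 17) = (2 9 17 5 12 15 8 18 14) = [0, 1, 9, 3, 4, 12, 6, 7, 18, 17, 10, 11, 15, 13, 2, 8, 16, 5, 14]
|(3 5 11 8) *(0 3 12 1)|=|(0 3 5 11 8 12 1)|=7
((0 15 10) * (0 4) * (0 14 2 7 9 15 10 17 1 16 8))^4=(0 2 17)(1 10 7)(4 9 16)(8 14 15)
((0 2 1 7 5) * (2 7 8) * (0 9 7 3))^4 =((0 3)(1 8 2)(5 9 7))^4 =(1 8 2)(5 9 7)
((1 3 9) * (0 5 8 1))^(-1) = (0 9 3 1 8 5)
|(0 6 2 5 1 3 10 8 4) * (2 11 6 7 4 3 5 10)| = |(0 7 4)(1 5)(2 10 8 3)(6 11)| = 12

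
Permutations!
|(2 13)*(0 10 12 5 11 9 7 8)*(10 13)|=|(0 13 2 10 12 5 11 9 7 8)|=10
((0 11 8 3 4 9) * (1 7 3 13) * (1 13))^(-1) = (13)(0 9 4 3 7 1 8 11)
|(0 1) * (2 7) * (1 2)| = |(0 2 7 1)| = 4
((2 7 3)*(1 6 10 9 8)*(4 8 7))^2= (1 10 7 2 8 6 9 3 4)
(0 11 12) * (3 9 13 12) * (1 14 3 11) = (0 1 14 3 9 13 12) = [1, 14, 2, 9, 4, 5, 6, 7, 8, 13, 10, 11, 0, 12, 3]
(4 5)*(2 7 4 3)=(2 7 4 5 3)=[0, 1, 7, 2, 5, 3, 6, 4]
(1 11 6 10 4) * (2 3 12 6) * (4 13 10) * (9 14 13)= (1 11 2 3 12 6 4)(9 14 13 10)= [0, 11, 3, 12, 1, 5, 4, 7, 8, 14, 9, 2, 6, 10, 13]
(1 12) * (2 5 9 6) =[0, 12, 5, 3, 4, 9, 2, 7, 8, 6, 10, 11, 1] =(1 12)(2 5 9 6)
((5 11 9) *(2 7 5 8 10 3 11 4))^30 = (11)(2 5)(4 7)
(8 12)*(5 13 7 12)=(5 13 7 12 8)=[0, 1, 2, 3, 4, 13, 6, 12, 5, 9, 10, 11, 8, 7]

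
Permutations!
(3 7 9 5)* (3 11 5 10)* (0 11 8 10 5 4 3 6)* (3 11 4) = (0 4 11 3 7 9 5 8 10 6) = [4, 1, 2, 7, 11, 8, 0, 9, 10, 5, 6, 3]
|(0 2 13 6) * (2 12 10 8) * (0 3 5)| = |(0 12 10 8 2 13 6 3 5)| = 9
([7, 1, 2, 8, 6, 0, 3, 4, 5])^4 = (0 3 7 8 4 5 6)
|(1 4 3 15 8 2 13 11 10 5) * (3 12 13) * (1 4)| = 12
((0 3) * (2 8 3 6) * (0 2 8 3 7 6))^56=(6 7 8)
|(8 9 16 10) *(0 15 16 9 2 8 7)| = 10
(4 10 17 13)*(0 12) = (0 12)(4 10 17 13) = [12, 1, 2, 3, 10, 5, 6, 7, 8, 9, 17, 11, 0, 4, 14, 15, 16, 13]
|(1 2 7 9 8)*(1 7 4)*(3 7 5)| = |(1 2 4)(3 7 9 8 5)| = 15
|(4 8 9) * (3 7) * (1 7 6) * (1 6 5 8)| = 7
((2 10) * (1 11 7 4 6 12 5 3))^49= ((1 11 7 4 6 12 5 3)(2 10))^49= (1 11 7 4 6 12 5 3)(2 10)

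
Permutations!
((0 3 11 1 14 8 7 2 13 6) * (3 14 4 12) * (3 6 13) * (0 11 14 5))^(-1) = ((0 5)(1 4 12 6 11)(2 3 14 8 7))^(-1) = (0 5)(1 11 6 12 4)(2 7 8 14 3)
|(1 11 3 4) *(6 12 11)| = 6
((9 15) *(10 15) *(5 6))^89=((5 6)(9 10 15))^89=(5 6)(9 15 10)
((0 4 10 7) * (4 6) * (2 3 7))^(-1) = (0 7 3 2 10 4 6)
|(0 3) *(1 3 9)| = |(0 9 1 3)| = 4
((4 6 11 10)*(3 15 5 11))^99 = (3 15 5 11 10 4 6)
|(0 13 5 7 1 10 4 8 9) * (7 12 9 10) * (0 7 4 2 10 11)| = |(0 13 5 12 9 7 1 4 8 11)(2 10)| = 10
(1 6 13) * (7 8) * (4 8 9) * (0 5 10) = (0 5 10)(1 6 13)(4 8 7 9) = [5, 6, 2, 3, 8, 10, 13, 9, 7, 4, 0, 11, 12, 1]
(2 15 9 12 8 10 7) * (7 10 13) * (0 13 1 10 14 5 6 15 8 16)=(0 13 7 2 8 1 10 14 5 6 15 9 12 16)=[13, 10, 8, 3, 4, 6, 15, 2, 1, 12, 14, 11, 16, 7, 5, 9, 0]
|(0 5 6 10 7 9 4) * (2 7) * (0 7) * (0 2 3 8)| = 6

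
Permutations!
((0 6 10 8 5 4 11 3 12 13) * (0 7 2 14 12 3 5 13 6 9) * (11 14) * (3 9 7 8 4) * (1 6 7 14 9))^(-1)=(0 9 4 10 6 1 3 5 11 2 7 12 14)(8 13)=((0 14 12 7 2 11 5 3 1 6 10 4 9)(8 13))^(-1)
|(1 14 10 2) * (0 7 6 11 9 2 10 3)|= 9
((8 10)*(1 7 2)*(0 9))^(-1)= (0 9)(1 2 7)(8 10)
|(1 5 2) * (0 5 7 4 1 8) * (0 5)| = |(1 7 4)(2 8 5)| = 3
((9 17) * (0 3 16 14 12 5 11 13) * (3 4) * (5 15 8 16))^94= (17)(0 11 3)(4 13 5)(8 15 12 14 16)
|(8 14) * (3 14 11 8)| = 2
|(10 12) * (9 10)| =|(9 10 12)| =3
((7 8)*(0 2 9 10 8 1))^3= (0 10 1 9 7 2 8)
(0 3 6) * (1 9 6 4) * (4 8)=(0 3 8 4 1 9 6)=[3, 9, 2, 8, 1, 5, 0, 7, 4, 6]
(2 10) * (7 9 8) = (2 10)(7 9 8) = [0, 1, 10, 3, 4, 5, 6, 9, 7, 8, 2]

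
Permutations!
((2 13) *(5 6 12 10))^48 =((2 13)(5 6 12 10))^48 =(13)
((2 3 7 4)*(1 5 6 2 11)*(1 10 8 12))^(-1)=(1 12 8 10 11 4 7 3 2 6 5)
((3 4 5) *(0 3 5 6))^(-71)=((0 3 4 6))^(-71)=(0 3 4 6)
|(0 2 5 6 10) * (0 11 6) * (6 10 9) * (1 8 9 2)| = 14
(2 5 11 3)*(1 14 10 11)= [0, 14, 5, 2, 4, 1, 6, 7, 8, 9, 11, 3, 12, 13, 10]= (1 14 10 11 3 2 5)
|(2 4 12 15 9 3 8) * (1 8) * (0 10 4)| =10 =|(0 10 4 12 15 9 3 1 8 2)|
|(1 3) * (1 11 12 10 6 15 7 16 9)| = |(1 3 11 12 10 6 15 7 16 9)| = 10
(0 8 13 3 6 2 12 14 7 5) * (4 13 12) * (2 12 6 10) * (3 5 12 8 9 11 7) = (0 9 11 7 12 14 3 10 2 4 13 5)(6 8) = [9, 1, 4, 10, 13, 0, 8, 12, 6, 11, 2, 7, 14, 5, 3]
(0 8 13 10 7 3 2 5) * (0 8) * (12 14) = (2 5 8 13 10 7 3)(12 14) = [0, 1, 5, 2, 4, 8, 6, 3, 13, 9, 7, 11, 14, 10, 12]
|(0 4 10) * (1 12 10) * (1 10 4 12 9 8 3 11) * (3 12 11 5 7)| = |(0 11 1 9 8 12 4 10)(3 5 7)| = 24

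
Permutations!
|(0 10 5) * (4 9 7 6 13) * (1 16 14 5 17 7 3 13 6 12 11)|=|(0 10 17 7 12 11 1 16 14 5)(3 13 4 9)|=20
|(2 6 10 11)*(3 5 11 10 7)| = |(2 6 7 3 5 11)| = 6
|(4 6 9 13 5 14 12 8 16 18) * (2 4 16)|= |(2 4 6 9 13 5 14 12 8)(16 18)|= 18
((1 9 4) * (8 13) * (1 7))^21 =(1 9 4 7)(8 13) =((1 9 4 7)(8 13))^21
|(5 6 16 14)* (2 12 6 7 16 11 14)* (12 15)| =9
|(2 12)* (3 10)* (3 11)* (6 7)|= |(2 12)(3 10 11)(6 7)|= 6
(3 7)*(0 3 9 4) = (0 3 7 9 4) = [3, 1, 2, 7, 0, 5, 6, 9, 8, 4]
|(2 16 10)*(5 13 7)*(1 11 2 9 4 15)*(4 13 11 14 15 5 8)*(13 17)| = 33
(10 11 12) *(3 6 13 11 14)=[0, 1, 2, 6, 4, 5, 13, 7, 8, 9, 14, 12, 10, 11, 3]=(3 6 13 11 12 10 14)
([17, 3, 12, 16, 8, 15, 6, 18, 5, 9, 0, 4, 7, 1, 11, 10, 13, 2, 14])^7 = [11, 13, 8, 1, 2, 7, 6, 15, 12, 9, 14, 17, 5, 16, 0, 18, 3, 4, 10]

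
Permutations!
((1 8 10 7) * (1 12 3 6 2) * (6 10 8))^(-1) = (1 2 6)(3 12 7 10)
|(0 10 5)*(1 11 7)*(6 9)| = 6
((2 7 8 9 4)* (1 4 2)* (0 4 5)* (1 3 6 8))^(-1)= ((0 4 3 6 8 9 2 7 1 5))^(-1)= (0 5 1 7 2 9 8 6 3 4)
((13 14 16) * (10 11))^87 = (16)(10 11)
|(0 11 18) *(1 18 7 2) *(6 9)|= 6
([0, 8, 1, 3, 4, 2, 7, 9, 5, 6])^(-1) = (1 2 5 8)(6 9 7)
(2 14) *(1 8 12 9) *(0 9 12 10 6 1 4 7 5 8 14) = (0 9 4 7 5 8 10 6 1 14 2) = [9, 14, 0, 3, 7, 8, 1, 5, 10, 4, 6, 11, 12, 13, 2]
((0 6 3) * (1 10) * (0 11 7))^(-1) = ((0 6 3 11 7)(1 10))^(-1) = (0 7 11 3 6)(1 10)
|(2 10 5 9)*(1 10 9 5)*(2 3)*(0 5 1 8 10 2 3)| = 10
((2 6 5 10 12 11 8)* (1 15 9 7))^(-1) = (1 7 9 15)(2 8 11 12 10 5 6)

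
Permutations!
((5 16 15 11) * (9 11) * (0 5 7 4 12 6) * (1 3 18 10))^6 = (0 7 16 12 9)(1 18)(3 10)(4 15 6 11 5)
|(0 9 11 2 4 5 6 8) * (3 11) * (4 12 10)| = |(0 9 3 11 2 12 10 4 5 6 8)| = 11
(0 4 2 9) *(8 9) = (0 4 2 8 9) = [4, 1, 8, 3, 2, 5, 6, 7, 9, 0]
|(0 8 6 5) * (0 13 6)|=6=|(0 8)(5 13 6)|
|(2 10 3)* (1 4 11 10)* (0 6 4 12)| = 9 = |(0 6 4 11 10 3 2 1 12)|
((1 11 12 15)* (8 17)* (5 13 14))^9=((1 11 12 15)(5 13 14)(8 17))^9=(1 11 12 15)(8 17)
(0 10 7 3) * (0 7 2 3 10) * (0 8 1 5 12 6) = (0 8 1 5 12 6)(2 3 7 10) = [8, 5, 3, 7, 4, 12, 0, 10, 1, 9, 2, 11, 6]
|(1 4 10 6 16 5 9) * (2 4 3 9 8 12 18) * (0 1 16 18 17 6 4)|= |(0 1 3 9 16 5 8 12 17 6 18 2)(4 10)|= 12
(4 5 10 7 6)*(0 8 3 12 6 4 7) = (0 8 3 12 6 7 4 5 10) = [8, 1, 2, 12, 5, 10, 7, 4, 3, 9, 0, 11, 6]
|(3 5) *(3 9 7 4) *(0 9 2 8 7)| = 6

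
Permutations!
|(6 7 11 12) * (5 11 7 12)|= |(5 11)(6 12)|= 2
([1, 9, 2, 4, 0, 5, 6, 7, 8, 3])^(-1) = [4, 0, 2, 9, 3, 5, 6, 7, 8, 1]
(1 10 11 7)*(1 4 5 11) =(1 10)(4 5 11 7) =[0, 10, 2, 3, 5, 11, 6, 4, 8, 9, 1, 7]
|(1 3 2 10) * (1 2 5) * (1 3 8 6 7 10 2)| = 10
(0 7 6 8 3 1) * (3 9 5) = (0 7 6 8 9 5 3 1) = [7, 0, 2, 1, 4, 3, 8, 6, 9, 5]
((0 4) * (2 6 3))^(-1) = (0 4)(2 3 6)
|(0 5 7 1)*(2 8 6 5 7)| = 12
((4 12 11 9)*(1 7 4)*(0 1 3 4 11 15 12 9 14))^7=(0 7 14 1 11)(3 4 9)(12 15)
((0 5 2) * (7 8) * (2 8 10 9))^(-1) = ((0 5 8 7 10 9 2))^(-1) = (0 2 9 10 7 8 5)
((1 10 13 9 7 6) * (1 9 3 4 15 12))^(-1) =((1 10 13 3 4 15 12)(6 9 7))^(-1) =(1 12 15 4 3 13 10)(6 7 9)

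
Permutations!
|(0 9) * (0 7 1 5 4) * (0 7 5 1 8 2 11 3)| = |(0 9 5 4 7 8 2 11 3)| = 9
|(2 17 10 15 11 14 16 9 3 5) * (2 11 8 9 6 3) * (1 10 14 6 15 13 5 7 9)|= |(1 10 13 5 11 6 3 7 9 2 17 14 16 15 8)|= 15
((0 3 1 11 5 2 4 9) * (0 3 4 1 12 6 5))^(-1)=((0 4 9 3 12 6 5 2 1 11))^(-1)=(0 11 1 2 5 6 12 3 9 4)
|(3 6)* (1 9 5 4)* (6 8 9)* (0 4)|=|(0 4 1 6 3 8 9 5)|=8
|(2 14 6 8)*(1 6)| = 5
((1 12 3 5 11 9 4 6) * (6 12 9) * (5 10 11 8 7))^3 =(1 12 11 9 3 6 4 10)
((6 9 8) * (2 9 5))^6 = ((2 9 8 6 5))^6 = (2 9 8 6 5)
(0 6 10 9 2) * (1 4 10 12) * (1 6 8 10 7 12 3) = [8, 4, 0, 1, 7, 5, 3, 12, 10, 2, 9, 11, 6] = (0 8 10 9 2)(1 4 7 12 6 3)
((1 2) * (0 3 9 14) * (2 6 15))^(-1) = (0 14 9 3)(1 2 15 6)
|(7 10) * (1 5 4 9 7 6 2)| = |(1 5 4 9 7 10 6 2)| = 8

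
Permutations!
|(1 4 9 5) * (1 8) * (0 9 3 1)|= |(0 9 5 8)(1 4 3)|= 12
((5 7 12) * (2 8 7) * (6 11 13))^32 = ((2 8 7 12 5)(6 11 13))^32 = (2 7 5 8 12)(6 13 11)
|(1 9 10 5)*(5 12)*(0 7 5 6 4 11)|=10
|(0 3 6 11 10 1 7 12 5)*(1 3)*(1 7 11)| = 20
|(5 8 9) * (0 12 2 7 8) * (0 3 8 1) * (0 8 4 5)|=|(0 12 2 7 1 8 9)(3 4 5)|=21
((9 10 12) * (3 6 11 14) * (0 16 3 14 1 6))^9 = ((0 16 3)(1 6 11)(9 10 12))^9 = (16)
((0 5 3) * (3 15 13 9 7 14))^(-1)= (0 3 14 7 9 13 15 5)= ((0 5 15 13 9 7 14 3))^(-1)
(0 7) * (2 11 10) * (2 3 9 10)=(0 7)(2 11)(3 9 10)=[7, 1, 11, 9, 4, 5, 6, 0, 8, 10, 3, 2]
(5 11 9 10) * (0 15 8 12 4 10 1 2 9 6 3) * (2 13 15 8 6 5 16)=(0 8 12 4 10 16 2 9 1 13 15 6 3)(5 11)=[8, 13, 9, 0, 10, 11, 3, 7, 12, 1, 16, 5, 4, 15, 14, 6, 2]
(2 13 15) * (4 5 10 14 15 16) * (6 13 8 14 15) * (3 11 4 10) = (2 8 14 6 13 16 10 15)(3 11 4 5) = [0, 1, 8, 11, 5, 3, 13, 7, 14, 9, 15, 4, 12, 16, 6, 2, 10]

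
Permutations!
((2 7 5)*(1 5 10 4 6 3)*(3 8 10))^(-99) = (1 5 2 7 3)(4 6 8 10) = ((1 5 2 7 3)(4 6 8 10))^(-99)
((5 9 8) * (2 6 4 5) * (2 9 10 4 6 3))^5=(2 3)(4 10 5)(8 9)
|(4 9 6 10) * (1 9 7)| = 6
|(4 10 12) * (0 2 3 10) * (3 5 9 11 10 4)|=9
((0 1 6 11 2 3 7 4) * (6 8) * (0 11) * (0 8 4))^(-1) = (0 7 3 2 11 4 1)(6 8)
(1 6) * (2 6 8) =[0, 8, 6, 3, 4, 5, 1, 7, 2] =(1 8 2 6)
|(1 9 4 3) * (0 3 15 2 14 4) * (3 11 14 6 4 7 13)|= |(0 11 14 7 13 3 1 9)(2 6 4 15)|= 8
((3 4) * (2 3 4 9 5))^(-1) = (2 5 9 3)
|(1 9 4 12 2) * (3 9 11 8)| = |(1 11 8 3 9 4 12 2)| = 8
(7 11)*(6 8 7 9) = [0, 1, 2, 3, 4, 5, 8, 11, 7, 6, 10, 9] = (6 8 7 11 9)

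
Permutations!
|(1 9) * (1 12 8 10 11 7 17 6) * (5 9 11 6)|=10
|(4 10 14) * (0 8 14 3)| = 6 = |(0 8 14 4 10 3)|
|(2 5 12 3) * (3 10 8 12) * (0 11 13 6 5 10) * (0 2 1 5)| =12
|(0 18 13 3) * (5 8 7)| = 12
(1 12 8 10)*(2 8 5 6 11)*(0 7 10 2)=(0 7 10 1 12 5 6 11)(2 8)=[7, 12, 8, 3, 4, 6, 11, 10, 2, 9, 1, 0, 5]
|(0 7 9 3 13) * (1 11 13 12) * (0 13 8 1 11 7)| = 7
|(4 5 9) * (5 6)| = 4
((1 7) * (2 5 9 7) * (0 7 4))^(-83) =(0 7 1 2 5 9 4)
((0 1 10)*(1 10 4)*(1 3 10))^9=(0 10 3 4 1)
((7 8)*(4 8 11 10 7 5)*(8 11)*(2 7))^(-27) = ((2 7 8 5 4 11 10))^(-27) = (2 7 8 5 4 11 10)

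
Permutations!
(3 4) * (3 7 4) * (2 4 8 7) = (2 4)(7 8) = [0, 1, 4, 3, 2, 5, 6, 8, 7]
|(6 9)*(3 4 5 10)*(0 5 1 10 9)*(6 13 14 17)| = |(0 5 9 13 14 17 6)(1 10 3 4)| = 28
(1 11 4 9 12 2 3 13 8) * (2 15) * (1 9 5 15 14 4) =(1 11)(2 3 13 8 9 12 14 4 5 15) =[0, 11, 3, 13, 5, 15, 6, 7, 9, 12, 10, 1, 14, 8, 4, 2]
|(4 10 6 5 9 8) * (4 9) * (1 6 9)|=|(1 6 5 4 10 9 8)|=7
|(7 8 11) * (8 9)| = 4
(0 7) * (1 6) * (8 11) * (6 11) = (0 7)(1 11 8 6) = [7, 11, 2, 3, 4, 5, 1, 0, 6, 9, 10, 8]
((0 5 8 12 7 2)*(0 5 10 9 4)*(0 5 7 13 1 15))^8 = (0 1 12 5 9)(4 10 15 13 8)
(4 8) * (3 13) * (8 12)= (3 13)(4 12 8)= [0, 1, 2, 13, 12, 5, 6, 7, 4, 9, 10, 11, 8, 3]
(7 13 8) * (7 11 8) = (7 13)(8 11) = [0, 1, 2, 3, 4, 5, 6, 13, 11, 9, 10, 8, 12, 7]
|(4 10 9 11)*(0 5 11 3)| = 7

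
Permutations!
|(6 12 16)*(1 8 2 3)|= 12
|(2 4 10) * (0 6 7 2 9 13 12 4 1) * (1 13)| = 10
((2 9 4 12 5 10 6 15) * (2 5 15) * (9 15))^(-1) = (2 6 10 5 15)(4 9 12)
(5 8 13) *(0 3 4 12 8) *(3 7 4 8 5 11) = (0 7 4 12 5)(3 8 13 11) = [7, 1, 2, 8, 12, 0, 6, 4, 13, 9, 10, 3, 5, 11]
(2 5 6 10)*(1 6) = (1 6 10 2 5) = [0, 6, 5, 3, 4, 1, 10, 7, 8, 9, 2]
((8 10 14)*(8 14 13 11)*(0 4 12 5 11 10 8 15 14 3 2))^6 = (0 14 5)(2 15 12)(3 11 4)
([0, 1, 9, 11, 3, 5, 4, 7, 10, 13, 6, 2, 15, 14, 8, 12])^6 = (15)(2 6 13 3 8)(4 14 11 10 9)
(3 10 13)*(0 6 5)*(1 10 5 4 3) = (0 6 4 3 5)(1 10 13) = [6, 10, 2, 5, 3, 0, 4, 7, 8, 9, 13, 11, 12, 1]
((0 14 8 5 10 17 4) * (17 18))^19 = ((0 14 8 5 10 18 17 4))^19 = (0 5 17 14 10 4 8 18)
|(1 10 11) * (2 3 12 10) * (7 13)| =|(1 2 3 12 10 11)(7 13)| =6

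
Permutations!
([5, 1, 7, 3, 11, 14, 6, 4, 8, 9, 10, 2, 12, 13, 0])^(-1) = [14, 1, 11, 3, 7, 0, 6, 2, 8, 9, 10, 4, 12, 13, 5]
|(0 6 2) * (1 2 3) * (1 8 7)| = 7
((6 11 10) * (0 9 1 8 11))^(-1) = ((0 9 1 8 11 10 6))^(-1) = (0 6 10 11 8 1 9)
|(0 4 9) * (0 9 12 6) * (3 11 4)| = |(0 3 11 4 12 6)| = 6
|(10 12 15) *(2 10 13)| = 5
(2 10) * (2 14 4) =(2 10 14 4) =[0, 1, 10, 3, 2, 5, 6, 7, 8, 9, 14, 11, 12, 13, 4]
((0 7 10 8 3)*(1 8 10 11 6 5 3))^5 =(0 3 5 6 11 7)(1 8)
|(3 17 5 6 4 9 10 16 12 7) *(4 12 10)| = |(3 17 5 6 12 7)(4 9)(10 16)| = 6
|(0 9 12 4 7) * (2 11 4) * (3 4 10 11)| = 14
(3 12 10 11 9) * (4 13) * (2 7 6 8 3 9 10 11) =(2 7 6 8 3 12 11 10)(4 13) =[0, 1, 7, 12, 13, 5, 8, 6, 3, 9, 2, 10, 11, 4]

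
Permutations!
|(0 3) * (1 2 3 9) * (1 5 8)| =7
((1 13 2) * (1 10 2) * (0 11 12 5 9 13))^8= (0 11 12 5 9 13 1)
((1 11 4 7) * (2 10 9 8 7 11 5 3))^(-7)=(1 5 3 2 10 9 8 7)(4 11)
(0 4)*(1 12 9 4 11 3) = (0 11 3 1 12 9 4) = [11, 12, 2, 1, 0, 5, 6, 7, 8, 4, 10, 3, 9]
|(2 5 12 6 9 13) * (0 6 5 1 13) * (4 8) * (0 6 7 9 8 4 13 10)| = 18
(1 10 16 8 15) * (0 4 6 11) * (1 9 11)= (0 4 6 1 10 16 8 15 9 11)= [4, 10, 2, 3, 6, 5, 1, 7, 15, 11, 16, 0, 12, 13, 14, 9, 8]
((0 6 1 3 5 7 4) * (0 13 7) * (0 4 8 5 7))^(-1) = (0 13 4 5 8 7 3 1 6)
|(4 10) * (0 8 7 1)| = 4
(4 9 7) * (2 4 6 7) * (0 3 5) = [3, 1, 4, 5, 9, 0, 7, 6, 8, 2] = (0 3 5)(2 4 9)(6 7)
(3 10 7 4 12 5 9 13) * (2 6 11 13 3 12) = (2 6 11 13 12 5 9 3 10 7 4) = [0, 1, 6, 10, 2, 9, 11, 4, 8, 3, 7, 13, 5, 12]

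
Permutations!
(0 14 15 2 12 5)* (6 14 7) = (0 7 6 14 15 2 12 5) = [7, 1, 12, 3, 4, 0, 14, 6, 8, 9, 10, 11, 5, 13, 15, 2]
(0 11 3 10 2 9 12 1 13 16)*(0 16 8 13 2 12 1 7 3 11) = (16)(1 2 9)(3 10 12 7)(8 13) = [0, 2, 9, 10, 4, 5, 6, 3, 13, 1, 12, 11, 7, 8, 14, 15, 16]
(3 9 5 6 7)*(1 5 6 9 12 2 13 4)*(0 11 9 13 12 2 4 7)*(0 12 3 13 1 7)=(0 11 9 6 12 4 7 13)(1 5)(2 3)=[11, 5, 3, 2, 7, 1, 12, 13, 8, 6, 10, 9, 4, 0]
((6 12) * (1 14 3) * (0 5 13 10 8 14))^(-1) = (0 1 3 14 8 10 13 5)(6 12) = ((0 5 13 10 8 14 3 1)(6 12))^(-1)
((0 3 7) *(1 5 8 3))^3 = (0 8)(1 3)(5 7)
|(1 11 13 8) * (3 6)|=|(1 11 13 8)(3 6)|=4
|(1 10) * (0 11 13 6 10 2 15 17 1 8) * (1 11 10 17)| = 12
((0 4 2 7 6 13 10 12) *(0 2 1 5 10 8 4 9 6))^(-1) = (0 7 2 12 10 5 1 4 8 13 6 9)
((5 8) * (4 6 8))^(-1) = ((4 6 8 5))^(-1) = (4 5 8 6)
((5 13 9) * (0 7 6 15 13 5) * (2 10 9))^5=(0 2 6 9 13 7 10 15)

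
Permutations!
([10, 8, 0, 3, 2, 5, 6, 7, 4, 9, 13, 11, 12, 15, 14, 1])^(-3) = [8, 10, 1, 3, 15, 5, 6, 7, 13, 9, 4, 11, 12, 2, 14, 0]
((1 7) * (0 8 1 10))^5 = (10)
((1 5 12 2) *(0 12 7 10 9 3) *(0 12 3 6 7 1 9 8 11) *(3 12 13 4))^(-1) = (0 11 8 10 7 6 9 2 12)(1 5)(3 4 13)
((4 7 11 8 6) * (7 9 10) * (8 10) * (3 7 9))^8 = ((3 7 11 10 9 8 6 4))^8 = (11)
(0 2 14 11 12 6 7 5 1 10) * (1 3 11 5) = [2, 10, 14, 11, 4, 3, 7, 1, 8, 9, 0, 12, 6, 13, 5] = (0 2 14 5 3 11 12 6 7 1 10)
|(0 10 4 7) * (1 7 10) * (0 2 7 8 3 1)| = 6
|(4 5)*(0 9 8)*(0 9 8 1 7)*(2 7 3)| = |(0 8 9 1 3 2 7)(4 5)| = 14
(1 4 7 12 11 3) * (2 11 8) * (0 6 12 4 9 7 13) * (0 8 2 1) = (0 6 12 2 11 3)(1 9 7 4 13 8) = [6, 9, 11, 0, 13, 5, 12, 4, 1, 7, 10, 3, 2, 8]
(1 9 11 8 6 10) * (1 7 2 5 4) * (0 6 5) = [6, 9, 0, 3, 1, 4, 10, 2, 5, 11, 7, 8] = (0 6 10 7 2)(1 9 11 8 5 4)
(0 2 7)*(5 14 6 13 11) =[2, 1, 7, 3, 4, 14, 13, 0, 8, 9, 10, 5, 12, 11, 6] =(0 2 7)(5 14 6 13 11)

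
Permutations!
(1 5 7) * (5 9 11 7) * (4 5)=(1 9 11 7)(4 5)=[0, 9, 2, 3, 5, 4, 6, 1, 8, 11, 10, 7]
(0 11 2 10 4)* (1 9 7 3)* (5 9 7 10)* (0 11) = (1 7 3)(2 5 9 10 4 11) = [0, 7, 5, 1, 11, 9, 6, 3, 8, 10, 4, 2]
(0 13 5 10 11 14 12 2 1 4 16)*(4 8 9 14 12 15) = (0 13 5 10 11 12 2 1 8 9 14 15 4 16) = [13, 8, 1, 3, 16, 10, 6, 7, 9, 14, 11, 12, 2, 5, 15, 4, 0]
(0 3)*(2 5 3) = (0 2 5 3) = [2, 1, 5, 0, 4, 3]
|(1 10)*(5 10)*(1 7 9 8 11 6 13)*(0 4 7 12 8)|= |(0 4 7 9)(1 5 10 12 8 11 6 13)|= 8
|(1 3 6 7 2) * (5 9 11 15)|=20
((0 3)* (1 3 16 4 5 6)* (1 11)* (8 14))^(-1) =((0 16 4 5 6 11 1 3)(8 14))^(-1) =(0 3 1 11 6 5 4 16)(8 14)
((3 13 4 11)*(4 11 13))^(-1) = (3 11 13 4)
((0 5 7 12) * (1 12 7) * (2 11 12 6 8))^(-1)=(0 12 11 2 8 6 1 5)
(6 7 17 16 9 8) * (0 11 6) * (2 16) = (0 11 6 7 17 2 16 9 8) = [11, 1, 16, 3, 4, 5, 7, 17, 0, 8, 10, 6, 12, 13, 14, 15, 9, 2]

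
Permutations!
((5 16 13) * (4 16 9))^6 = (4 16 13 5 9)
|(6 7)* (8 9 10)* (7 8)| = |(6 8 9 10 7)| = 5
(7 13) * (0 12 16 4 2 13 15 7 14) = (0 12 16 4 2 13 14)(7 15) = [12, 1, 13, 3, 2, 5, 6, 15, 8, 9, 10, 11, 16, 14, 0, 7, 4]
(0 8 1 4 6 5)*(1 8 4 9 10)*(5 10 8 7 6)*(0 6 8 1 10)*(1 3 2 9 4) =(10)(0 1 4 5 6)(2 9 3)(7 8) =[1, 4, 9, 2, 5, 6, 0, 8, 7, 3, 10]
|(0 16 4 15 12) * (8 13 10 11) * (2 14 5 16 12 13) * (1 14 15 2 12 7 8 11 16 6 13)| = 20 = |(0 7 8 12)(1 14 5 6 13 10 16 4 2 15)|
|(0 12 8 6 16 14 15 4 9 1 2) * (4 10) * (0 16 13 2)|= |(0 12 8 6 13 2 16 14 15 10 4 9 1)|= 13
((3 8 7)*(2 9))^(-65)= (2 9)(3 8 7)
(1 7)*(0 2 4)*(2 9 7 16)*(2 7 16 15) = (0 9 16 7 1 15 2 4) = [9, 15, 4, 3, 0, 5, 6, 1, 8, 16, 10, 11, 12, 13, 14, 2, 7]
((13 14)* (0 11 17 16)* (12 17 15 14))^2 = ((0 11 15 14 13 12 17 16))^2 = (0 15 13 17)(11 14 12 16)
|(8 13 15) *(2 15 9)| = 5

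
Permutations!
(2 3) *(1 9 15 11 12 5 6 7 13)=(1 9 15 11 12 5 6 7 13)(2 3)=[0, 9, 3, 2, 4, 6, 7, 13, 8, 15, 10, 12, 5, 1, 14, 11]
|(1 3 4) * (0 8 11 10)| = 12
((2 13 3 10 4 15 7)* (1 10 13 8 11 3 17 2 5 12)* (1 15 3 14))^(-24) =((1 10 4 3 13 17 2 8 11 14)(5 12 15 7))^(-24) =(1 2 4 11 13)(3 14 17 10 8)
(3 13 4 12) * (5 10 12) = (3 13 4 5 10 12) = [0, 1, 2, 13, 5, 10, 6, 7, 8, 9, 12, 11, 3, 4]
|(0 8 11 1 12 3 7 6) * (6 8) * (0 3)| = 8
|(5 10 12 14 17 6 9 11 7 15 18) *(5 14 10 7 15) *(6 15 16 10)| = |(5 7)(6 9 11 16 10 12)(14 17 15 18)| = 12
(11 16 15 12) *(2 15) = (2 15 12 11 16) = [0, 1, 15, 3, 4, 5, 6, 7, 8, 9, 10, 16, 11, 13, 14, 12, 2]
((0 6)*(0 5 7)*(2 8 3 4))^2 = (0 5)(2 3)(4 8)(6 7)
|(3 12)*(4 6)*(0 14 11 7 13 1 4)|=8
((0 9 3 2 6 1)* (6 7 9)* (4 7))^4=((0 6 1)(2 4 7 9 3))^4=(0 6 1)(2 3 9 7 4)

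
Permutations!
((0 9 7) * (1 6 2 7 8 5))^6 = (0 2 1 8)(5 9 7 6)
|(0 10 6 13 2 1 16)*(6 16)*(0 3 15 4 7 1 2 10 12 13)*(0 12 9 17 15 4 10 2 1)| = |(0 9 17 15 10 16 3 4 7)(1 6 12 13 2)| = 45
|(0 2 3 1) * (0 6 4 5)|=7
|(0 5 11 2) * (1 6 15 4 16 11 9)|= 10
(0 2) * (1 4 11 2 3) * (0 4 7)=(0 3 1 7)(2 4 11)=[3, 7, 4, 1, 11, 5, 6, 0, 8, 9, 10, 2]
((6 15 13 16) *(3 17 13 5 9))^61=((3 17 13 16 6 15 5 9))^61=(3 15 13 9 6 17 5 16)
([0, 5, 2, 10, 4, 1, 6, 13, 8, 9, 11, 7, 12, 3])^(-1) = [0, 5, 2, 13, 4, 1, 6, 11, 8, 9, 3, 10, 12, 7]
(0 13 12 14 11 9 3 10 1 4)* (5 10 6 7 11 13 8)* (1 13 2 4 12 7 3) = (0 8 5 10 13 7 11 9 1 12 14 2 4)(3 6) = [8, 12, 4, 6, 0, 10, 3, 11, 5, 1, 13, 9, 14, 7, 2]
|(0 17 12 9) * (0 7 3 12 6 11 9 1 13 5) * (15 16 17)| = |(0 15 16 17 6 11 9 7 3 12 1 13 5)| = 13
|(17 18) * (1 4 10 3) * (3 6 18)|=|(1 4 10 6 18 17 3)|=7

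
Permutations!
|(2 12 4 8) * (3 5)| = 4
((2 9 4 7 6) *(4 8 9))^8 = ((2 4 7 6)(8 9))^8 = (9)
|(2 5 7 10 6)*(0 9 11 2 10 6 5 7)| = |(0 9 11 2 7 6 10 5)| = 8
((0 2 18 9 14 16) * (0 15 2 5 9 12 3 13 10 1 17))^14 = (18)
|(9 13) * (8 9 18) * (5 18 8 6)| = |(5 18 6)(8 9 13)| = 3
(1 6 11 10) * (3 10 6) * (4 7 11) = (1 3 10)(4 7 11 6) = [0, 3, 2, 10, 7, 5, 4, 11, 8, 9, 1, 6]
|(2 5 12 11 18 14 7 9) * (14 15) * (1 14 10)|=11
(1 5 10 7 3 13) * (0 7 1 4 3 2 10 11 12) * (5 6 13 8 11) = (0 7 2 10 1 6 13 4 3 8 11 12) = [7, 6, 10, 8, 3, 5, 13, 2, 11, 9, 1, 12, 0, 4]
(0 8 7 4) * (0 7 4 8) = (4 7 8) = [0, 1, 2, 3, 7, 5, 6, 8, 4]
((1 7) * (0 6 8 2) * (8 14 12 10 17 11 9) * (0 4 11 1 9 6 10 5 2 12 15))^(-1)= ((0 10 17 1 7 9 8 12 5 2 4 11 6 14 15))^(-1)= (0 15 14 6 11 4 2 5 12 8 9 7 1 17 10)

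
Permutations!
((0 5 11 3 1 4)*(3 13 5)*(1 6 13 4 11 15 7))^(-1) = ((0 3 6 13 5 15 7 1 11 4))^(-1) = (0 4 11 1 7 15 5 13 6 3)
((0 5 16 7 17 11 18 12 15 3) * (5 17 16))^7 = (18)(7 16)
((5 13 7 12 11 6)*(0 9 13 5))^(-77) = (13)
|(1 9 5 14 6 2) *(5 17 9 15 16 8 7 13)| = 10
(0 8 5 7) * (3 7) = (0 8 5 3 7) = [8, 1, 2, 7, 4, 3, 6, 0, 5]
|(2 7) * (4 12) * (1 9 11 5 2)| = |(1 9 11 5 2 7)(4 12)| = 6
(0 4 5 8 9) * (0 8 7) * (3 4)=(0 3 4 5 7)(8 9)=[3, 1, 2, 4, 5, 7, 6, 0, 9, 8]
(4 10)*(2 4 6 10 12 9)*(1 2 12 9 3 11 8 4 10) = (1 2 10 6)(3 11 8 4 9 12) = [0, 2, 10, 11, 9, 5, 1, 7, 4, 12, 6, 8, 3]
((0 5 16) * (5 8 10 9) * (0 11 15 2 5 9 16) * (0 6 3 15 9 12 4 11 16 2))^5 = (16)(0 6 10 15 5 8 3 2)(4 11 9 12)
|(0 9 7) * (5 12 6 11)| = |(0 9 7)(5 12 6 11)| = 12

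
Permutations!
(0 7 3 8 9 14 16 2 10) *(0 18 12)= (0 7 3 8 9 14 16 2 10 18 12)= [7, 1, 10, 8, 4, 5, 6, 3, 9, 14, 18, 11, 0, 13, 16, 15, 2, 17, 12]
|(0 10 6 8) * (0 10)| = |(6 8 10)| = 3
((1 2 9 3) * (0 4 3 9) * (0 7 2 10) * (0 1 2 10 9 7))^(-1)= (0 2 3 4)(1 10 7 9)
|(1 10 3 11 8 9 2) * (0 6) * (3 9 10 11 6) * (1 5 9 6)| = 21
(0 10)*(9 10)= (0 9 10)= [9, 1, 2, 3, 4, 5, 6, 7, 8, 10, 0]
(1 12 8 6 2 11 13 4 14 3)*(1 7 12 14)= (1 14 3 7 12 8 6 2 11 13 4)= [0, 14, 11, 7, 1, 5, 2, 12, 6, 9, 10, 13, 8, 4, 3]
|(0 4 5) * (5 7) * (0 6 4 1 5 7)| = 5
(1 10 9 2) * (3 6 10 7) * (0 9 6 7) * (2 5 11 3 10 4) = [9, 0, 1, 7, 2, 11, 4, 10, 8, 5, 6, 3] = (0 9 5 11 3 7 10 6 4 2 1)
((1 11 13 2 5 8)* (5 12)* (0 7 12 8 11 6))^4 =(0 11 1 12 2)(5 8 7 13 6)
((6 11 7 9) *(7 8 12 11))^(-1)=(6 9 7)(8 11 12)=((6 7 9)(8 12 11))^(-1)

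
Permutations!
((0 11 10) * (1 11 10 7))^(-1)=(0 10)(1 7 11)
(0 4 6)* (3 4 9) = (0 9 3 4 6) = [9, 1, 2, 4, 6, 5, 0, 7, 8, 3]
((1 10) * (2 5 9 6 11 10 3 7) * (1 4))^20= ((1 3 7 2 5 9 6 11 10 4))^20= (11)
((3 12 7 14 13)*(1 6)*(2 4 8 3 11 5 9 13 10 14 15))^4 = ((1 6)(2 4 8 3 12 7 15)(5 9 13 11)(10 14))^4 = (2 12 4 7 8 15 3)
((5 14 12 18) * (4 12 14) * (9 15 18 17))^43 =(4 12 17 9 15 18 5)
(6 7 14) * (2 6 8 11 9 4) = (2 6 7 14 8 11 9 4) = [0, 1, 6, 3, 2, 5, 7, 14, 11, 4, 10, 9, 12, 13, 8]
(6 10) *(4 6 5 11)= (4 6 10 5 11)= [0, 1, 2, 3, 6, 11, 10, 7, 8, 9, 5, 4]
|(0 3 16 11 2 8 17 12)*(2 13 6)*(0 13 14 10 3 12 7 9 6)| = 30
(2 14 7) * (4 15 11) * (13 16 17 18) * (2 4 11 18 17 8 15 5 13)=(2 14 7 4 5 13 16 8 15 18)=[0, 1, 14, 3, 5, 13, 6, 4, 15, 9, 10, 11, 12, 16, 7, 18, 8, 17, 2]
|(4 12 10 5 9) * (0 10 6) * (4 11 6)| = 6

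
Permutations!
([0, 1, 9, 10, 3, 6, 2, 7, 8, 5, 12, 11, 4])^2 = [0, 1, 5, 12, 10, 2, 9, 7, 8, 6, 4, 11, 3]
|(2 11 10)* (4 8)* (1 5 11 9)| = 6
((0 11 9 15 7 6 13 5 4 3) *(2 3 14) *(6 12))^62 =((0 11 9 15 7 12 6 13 5 4 14 2 3))^62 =(0 14 13 7 11 2 5 12 9 3 4 6 15)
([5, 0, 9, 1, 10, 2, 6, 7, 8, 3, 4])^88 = (10)(0 3 2)(1 9 5)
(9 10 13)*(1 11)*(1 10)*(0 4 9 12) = (0 4 9 1 11 10 13 12) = [4, 11, 2, 3, 9, 5, 6, 7, 8, 1, 13, 10, 0, 12]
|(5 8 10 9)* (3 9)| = 5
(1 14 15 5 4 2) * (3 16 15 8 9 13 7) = (1 14 8 9 13 7 3 16 15 5 4 2) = [0, 14, 1, 16, 2, 4, 6, 3, 9, 13, 10, 11, 12, 7, 8, 5, 15]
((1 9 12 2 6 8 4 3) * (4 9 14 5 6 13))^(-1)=((1 14 5 6 8 9 12 2 13 4 3))^(-1)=(1 3 4 13 2 12 9 8 6 5 14)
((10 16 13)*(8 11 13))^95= (16)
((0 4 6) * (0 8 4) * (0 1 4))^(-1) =((0 1 4 6 8))^(-1) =(0 8 6 4 1)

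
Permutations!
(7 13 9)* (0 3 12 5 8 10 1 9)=(0 3 12 5 8 10 1 9 7 13)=[3, 9, 2, 12, 4, 8, 6, 13, 10, 7, 1, 11, 5, 0]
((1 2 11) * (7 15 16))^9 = ((1 2 11)(7 15 16))^9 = (16)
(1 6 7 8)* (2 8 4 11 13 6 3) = (1 3 2 8)(4 11 13 6 7) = [0, 3, 8, 2, 11, 5, 7, 4, 1, 9, 10, 13, 12, 6]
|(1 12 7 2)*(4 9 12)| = 6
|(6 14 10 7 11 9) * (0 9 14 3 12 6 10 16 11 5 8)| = 6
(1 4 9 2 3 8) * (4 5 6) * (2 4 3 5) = (1 2 5 6 3 8)(4 9) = [0, 2, 5, 8, 9, 6, 3, 7, 1, 4]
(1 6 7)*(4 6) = (1 4 6 7) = [0, 4, 2, 3, 6, 5, 7, 1]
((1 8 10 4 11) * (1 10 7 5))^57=((1 8 7 5)(4 11 10))^57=(11)(1 8 7 5)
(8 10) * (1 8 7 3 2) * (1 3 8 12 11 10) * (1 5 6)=(1 12 11 10 7 8 5 6)(2 3)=[0, 12, 3, 2, 4, 6, 1, 8, 5, 9, 7, 10, 11]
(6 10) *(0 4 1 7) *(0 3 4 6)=(0 6 10)(1 7 3 4)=[6, 7, 2, 4, 1, 5, 10, 3, 8, 9, 0]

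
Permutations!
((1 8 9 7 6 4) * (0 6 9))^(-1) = (0 8 1 4 6)(7 9)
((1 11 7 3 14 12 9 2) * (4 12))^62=(1 2 9 12 4 14 3 7 11)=((1 11 7 3 14 4 12 9 2))^62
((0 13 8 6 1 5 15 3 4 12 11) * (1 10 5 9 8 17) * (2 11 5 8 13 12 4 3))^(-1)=((0 12 5 15 2 11)(1 9 13 17)(6 10 8))^(-1)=(0 11 2 15 5 12)(1 17 13 9)(6 8 10)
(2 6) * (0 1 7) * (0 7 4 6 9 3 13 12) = (0 1 4 6 2 9 3 13 12) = [1, 4, 9, 13, 6, 5, 2, 7, 8, 3, 10, 11, 0, 12]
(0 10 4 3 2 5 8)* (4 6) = (0 10 6 4 3 2 5 8) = [10, 1, 5, 2, 3, 8, 4, 7, 0, 9, 6]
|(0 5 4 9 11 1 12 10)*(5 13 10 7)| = 21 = |(0 13 10)(1 12 7 5 4 9 11)|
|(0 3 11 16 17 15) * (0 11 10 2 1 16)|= 9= |(0 3 10 2 1 16 17 15 11)|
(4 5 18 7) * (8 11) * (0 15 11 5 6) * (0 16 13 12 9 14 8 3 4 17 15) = (3 4 6 16 13 12 9 14 8 5 18 7 17 15 11) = [0, 1, 2, 4, 6, 18, 16, 17, 5, 14, 10, 3, 9, 12, 8, 11, 13, 15, 7]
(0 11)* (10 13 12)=(0 11)(10 13 12)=[11, 1, 2, 3, 4, 5, 6, 7, 8, 9, 13, 0, 10, 12]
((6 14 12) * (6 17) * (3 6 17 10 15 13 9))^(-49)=(17)(3 9 13 15 10 12 14 6)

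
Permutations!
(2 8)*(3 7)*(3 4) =(2 8)(3 7 4) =[0, 1, 8, 7, 3, 5, 6, 4, 2]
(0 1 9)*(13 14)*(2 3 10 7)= [1, 9, 3, 10, 4, 5, 6, 2, 8, 0, 7, 11, 12, 14, 13]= (0 1 9)(2 3 10 7)(13 14)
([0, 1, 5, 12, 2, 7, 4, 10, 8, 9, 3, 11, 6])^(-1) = [0, 1, 4, 10, 6, 2, 12, 5, 8, 9, 7, 11, 3]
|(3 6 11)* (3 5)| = 4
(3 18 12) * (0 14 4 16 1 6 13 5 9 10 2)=(0 14 4 16 1 6 13 5 9 10 2)(3 18 12)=[14, 6, 0, 18, 16, 9, 13, 7, 8, 10, 2, 11, 3, 5, 4, 15, 1, 17, 12]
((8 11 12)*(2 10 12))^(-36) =((2 10 12 8 11))^(-36) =(2 11 8 12 10)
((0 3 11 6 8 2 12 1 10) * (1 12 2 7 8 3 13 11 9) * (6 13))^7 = ((0 6 3 9 1 10)(7 8)(11 13))^7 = (0 6 3 9 1 10)(7 8)(11 13)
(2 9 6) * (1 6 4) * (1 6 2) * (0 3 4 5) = (0 3 4 6 1 2 9 5) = [3, 2, 9, 4, 6, 0, 1, 7, 8, 5]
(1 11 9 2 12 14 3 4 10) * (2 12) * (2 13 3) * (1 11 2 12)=(1 2 13 3 4 10 11 9)(12 14)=[0, 2, 13, 4, 10, 5, 6, 7, 8, 1, 11, 9, 14, 3, 12]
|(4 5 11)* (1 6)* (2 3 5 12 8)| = 14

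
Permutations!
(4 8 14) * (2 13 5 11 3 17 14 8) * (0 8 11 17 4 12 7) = (0 8 11 3 4 2 13 5 17 14 12 7) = [8, 1, 13, 4, 2, 17, 6, 0, 11, 9, 10, 3, 7, 5, 12, 15, 16, 14]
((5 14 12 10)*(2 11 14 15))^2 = (2 14 10 15 11 12 5)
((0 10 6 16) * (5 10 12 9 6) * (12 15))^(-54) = (16)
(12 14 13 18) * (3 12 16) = (3 12 14 13 18 16) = [0, 1, 2, 12, 4, 5, 6, 7, 8, 9, 10, 11, 14, 18, 13, 15, 3, 17, 16]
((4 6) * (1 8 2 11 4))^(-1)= ((1 8 2 11 4 6))^(-1)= (1 6 4 11 2 8)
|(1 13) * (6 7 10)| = 6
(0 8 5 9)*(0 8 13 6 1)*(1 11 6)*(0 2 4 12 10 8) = [13, 2, 4, 3, 12, 9, 11, 7, 5, 0, 8, 6, 10, 1] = (0 13 1 2 4 12 10 8 5 9)(6 11)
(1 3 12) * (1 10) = [0, 3, 2, 12, 4, 5, 6, 7, 8, 9, 1, 11, 10] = (1 3 12 10)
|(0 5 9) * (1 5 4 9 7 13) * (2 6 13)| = |(0 4 9)(1 5 7 2 6 13)| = 6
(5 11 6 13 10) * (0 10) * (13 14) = [10, 1, 2, 3, 4, 11, 14, 7, 8, 9, 5, 6, 12, 0, 13] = (0 10 5 11 6 14 13)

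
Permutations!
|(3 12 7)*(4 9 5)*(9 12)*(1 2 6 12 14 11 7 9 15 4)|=6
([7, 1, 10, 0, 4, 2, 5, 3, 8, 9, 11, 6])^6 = [0, 1, 10, 3, 4, 2, 5, 7, 8, 9, 11, 6]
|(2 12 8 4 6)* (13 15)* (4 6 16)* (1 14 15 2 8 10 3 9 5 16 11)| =|(1 14 15 13 2 12 10 3 9 5 16 4 11)(6 8)| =26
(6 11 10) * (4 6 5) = (4 6 11 10 5) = [0, 1, 2, 3, 6, 4, 11, 7, 8, 9, 5, 10]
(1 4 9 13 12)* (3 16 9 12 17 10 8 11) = (1 4 12)(3 16 9 13 17 10 8 11) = [0, 4, 2, 16, 12, 5, 6, 7, 11, 13, 8, 3, 1, 17, 14, 15, 9, 10]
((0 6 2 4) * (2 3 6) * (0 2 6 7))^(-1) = (0 7 3 6)(2 4)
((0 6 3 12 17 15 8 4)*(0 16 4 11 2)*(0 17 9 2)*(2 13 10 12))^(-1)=((0 6 3 2 17 15 8 11)(4 16)(9 13 10 12))^(-1)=(0 11 8 15 17 2 3 6)(4 16)(9 12 10 13)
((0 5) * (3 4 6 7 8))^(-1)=((0 5)(3 4 6 7 8))^(-1)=(0 5)(3 8 7 6 4)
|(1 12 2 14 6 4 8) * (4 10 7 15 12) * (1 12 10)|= 21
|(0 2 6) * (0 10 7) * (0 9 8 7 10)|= |(10)(0 2 6)(7 9 8)|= 3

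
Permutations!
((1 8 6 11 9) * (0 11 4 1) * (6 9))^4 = (0 1 11 8 6 9 4) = ((0 11 6 4 1 8 9))^4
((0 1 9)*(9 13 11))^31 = (0 1 13 11 9)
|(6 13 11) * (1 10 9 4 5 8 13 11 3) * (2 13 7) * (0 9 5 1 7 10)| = 12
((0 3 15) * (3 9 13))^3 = ((0 9 13 3 15))^3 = (0 3 9 15 13)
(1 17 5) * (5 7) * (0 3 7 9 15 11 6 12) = (0 3 7 5 1 17 9 15 11 6 12) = [3, 17, 2, 7, 4, 1, 12, 5, 8, 15, 10, 6, 0, 13, 14, 11, 16, 9]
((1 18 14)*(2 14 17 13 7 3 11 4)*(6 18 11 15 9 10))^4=(1 14 2 4 11)(3 6 7 10 13 9 17 15 18)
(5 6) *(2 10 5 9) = [0, 1, 10, 3, 4, 6, 9, 7, 8, 2, 5] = (2 10 5 6 9)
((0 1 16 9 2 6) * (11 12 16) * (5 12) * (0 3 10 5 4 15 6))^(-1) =(0 2 9 16 12 5 10 3 6 15 4 11 1)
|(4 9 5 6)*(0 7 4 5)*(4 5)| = |(0 7 5 6 4 9)| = 6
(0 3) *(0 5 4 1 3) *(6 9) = [0, 3, 2, 5, 1, 4, 9, 7, 8, 6] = (1 3 5 4)(6 9)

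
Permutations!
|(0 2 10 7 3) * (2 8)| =6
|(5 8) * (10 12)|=2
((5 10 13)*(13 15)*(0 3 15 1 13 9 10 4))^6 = (0 13 9)(1 15 4)(3 5 10)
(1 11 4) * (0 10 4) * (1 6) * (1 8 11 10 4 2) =(0 4 6 8 11)(1 10 2) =[4, 10, 1, 3, 6, 5, 8, 7, 11, 9, 2, 0]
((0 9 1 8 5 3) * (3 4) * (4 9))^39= ((0 4 3)(1 8 5 9))^39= (1 9 5 8)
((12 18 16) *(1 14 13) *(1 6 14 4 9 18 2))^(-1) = (1 2 12 16 18 9 4)(6 13 14)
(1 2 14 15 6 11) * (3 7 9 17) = (1 2 14 15 6 11)(3 7 9 17) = [0, 2, 14, 7, 4, 5, 11, 9, 8, 17, 10, 1, 12, 13, 15, 6, 16, 3]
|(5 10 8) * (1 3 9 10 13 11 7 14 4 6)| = 12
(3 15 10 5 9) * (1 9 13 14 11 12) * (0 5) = (0 5 13 14 11 12 1 9 3 15 10) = [5, 9, 2, 15, 4, 13, 6, 7, 8, 3, 0, 12, 1, 14, 11, 10]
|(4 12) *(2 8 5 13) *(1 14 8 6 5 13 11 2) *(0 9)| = |(0 9)(1 14 8 13)(2 6 5 11)(4 12)| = 4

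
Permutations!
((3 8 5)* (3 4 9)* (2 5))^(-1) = (2 8 3 9 4 5) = ((2 5 4 9 3 8))^(-1)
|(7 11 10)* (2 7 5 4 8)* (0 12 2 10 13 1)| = |(0 12 2 7 11 13 1)(4 8 10 5)| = 28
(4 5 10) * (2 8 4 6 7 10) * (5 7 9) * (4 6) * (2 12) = (2 8 6 9 5 12)(4 7 10) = [0, 1, 8, 3, 7, 12, 9, 10, 6, 5, 4, 11, 2]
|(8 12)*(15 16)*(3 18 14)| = |(3 18 14)(8 12)(15 16)| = 6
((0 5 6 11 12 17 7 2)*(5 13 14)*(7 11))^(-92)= ((0 13 14 5 6 7 2)(11 12 17))^(-92)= (0 2 7 6 5 14 13)(11 12 17)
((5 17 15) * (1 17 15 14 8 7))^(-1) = (1 7 8 14 17)(5 15) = ((1 17 14 8 7)(5 15))^(-1)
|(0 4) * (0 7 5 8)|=|(0 4 7 5 8)|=5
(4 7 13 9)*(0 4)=(0 4 7 13 9)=[4, 1, 2, 3, 7, 5, 6, 13, 8, 0, 10, 11, 12, 9]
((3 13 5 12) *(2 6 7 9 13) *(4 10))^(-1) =((2 6 7 9 13 5 12 3)(4 10))^(-1) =(2 3 12 5 13 9 7 6)(4 10)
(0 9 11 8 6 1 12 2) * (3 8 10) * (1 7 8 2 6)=(0 9 11 10 3 2)(1 12 6 7 8)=[9, 12, 0, 2, 4, 5, 7, 8, 1, 11, 3, 10, 6]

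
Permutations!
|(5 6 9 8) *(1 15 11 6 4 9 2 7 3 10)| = 8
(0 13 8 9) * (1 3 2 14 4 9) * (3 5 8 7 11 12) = (0 13 7 11 12 3 2 14 4 9)(1 5 8) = [13, 5, 14, 2, 9, 8, 6, 11, 1, 0, 10, 12, 3, 7, 4]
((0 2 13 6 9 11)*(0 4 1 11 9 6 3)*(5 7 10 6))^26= (0 13)(1 4 11)(2 3)(5 10)(6 7)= ((0 2 13 3)(1 11 4)(5 7 10 6))^26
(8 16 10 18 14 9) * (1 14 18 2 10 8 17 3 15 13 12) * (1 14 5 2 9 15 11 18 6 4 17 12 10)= (1 5 2)(3 11 18 6 4 17)(8 16)(9 12 14 15 13 10)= [0, 5, 1, 11, 17, 2, 4, 7, 16, 12, 9, 18, 14, 10, 15, 13, 8, 3, 6]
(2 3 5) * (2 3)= [0, 1, 2, 5, 4, 3]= (3 5)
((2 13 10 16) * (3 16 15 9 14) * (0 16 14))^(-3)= ((0 16 2 13 10 15 9)(3 14))^(-3)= (0 10 16 15 2 9 13)(3 14)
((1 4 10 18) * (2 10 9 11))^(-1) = (1 18 10 2 11 9 4)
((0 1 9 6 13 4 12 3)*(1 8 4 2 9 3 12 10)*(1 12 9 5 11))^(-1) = ((0 8 4 10 12 9 6 13 2 5 11 1 3))^(-1) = (0 3 1 11 5 2 13 6 9 12 10 4 8)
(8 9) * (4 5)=(4 5)(8 9)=[0, 1, 2, 3, 5, 4, 6, 7, 9, 8]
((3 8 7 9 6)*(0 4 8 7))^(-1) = (0 8 4)(3 6 9 7)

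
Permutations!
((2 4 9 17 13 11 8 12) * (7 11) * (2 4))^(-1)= ((4 9 17 13 7 11 8 12))^(-1)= (4 12 8 11 7 13 17 9)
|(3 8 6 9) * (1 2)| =4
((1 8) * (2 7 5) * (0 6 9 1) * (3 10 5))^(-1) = ((0 6 9 1 8)(2 7 3 10 5))^(-1) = (0 8 1 9 6)(2 5 10 3 7)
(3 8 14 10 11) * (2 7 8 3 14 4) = (2 7 8 4)(10 11 14) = [0, 1, 7, 3, 2, 5, 6, 8, 4, 9, 11, 14, 12, 13, 10]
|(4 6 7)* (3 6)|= 4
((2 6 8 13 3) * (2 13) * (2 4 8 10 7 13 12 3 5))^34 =((2 6 10 7 13 5)(3 12)(4 8))^34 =(2 13 10)(5 7 6)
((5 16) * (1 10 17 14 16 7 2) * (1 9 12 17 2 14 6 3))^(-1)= ((1 10 2 9 12 17 6 3)(5 7 14 16))^(-1)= (1 3 6 17 12 9 2 10)(5 16 14 7)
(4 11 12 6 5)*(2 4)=(2 4 11 12 6 5)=[0, 1, 4, 3, 11, 2, 5, 7, 8, 9, 10, 12, 6]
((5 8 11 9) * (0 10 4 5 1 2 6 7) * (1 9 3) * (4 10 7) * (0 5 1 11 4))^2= (11)(0 5 4 2)(1 6 7 8)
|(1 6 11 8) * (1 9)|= 5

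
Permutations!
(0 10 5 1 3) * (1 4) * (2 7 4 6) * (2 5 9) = (0 10 9 2 7 4 1 3)(5 6) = [10, 3, 7, 0, 1, 6, 5, 4, 8, 2, 9]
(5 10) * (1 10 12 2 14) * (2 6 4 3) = (1 10 5 12 6 4 3 2 14) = [0, 10, 14, 2, 3, 12, 4, 7, 8, 9, 5, 11, 6, 13, 1]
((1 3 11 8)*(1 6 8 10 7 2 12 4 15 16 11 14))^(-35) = ((1 3 14)(2 12 4 15 16 11 10 7)(6 8))^(-35) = (1 3 14)(2 11 4 7 16 12 10 15)(6 8)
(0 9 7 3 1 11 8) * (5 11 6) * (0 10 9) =(1 6 5 11 8 10 9 7 3) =[0, 6, 2, 1, 4, 11, 5, 3, 10, 7, 9, 8]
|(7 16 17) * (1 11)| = 6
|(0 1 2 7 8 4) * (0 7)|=|(0 1 2)(4 7 8)|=3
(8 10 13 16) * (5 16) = (5 16 8 10 13) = [0, 1, 2, 3, 4, 16, 6, 7, 10, 9, 13, 11, 12, 5, 14, 15, 8]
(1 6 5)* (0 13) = [13, 6, 2, 3, 4, 1, 5, 7, 8, 9, 10, 11, 12, 0] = (0 13)(1 6 5)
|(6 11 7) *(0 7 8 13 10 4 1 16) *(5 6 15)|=|(0 7 15 5 6 11 8 13 10 4 1 16)|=12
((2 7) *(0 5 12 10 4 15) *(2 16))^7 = (0 5 12 10 4 15)(2 7 16)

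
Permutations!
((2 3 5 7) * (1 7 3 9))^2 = (1 2)(7 9)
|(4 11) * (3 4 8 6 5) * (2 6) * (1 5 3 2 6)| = |(1 5 2)(3 4 11 8 6)| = 15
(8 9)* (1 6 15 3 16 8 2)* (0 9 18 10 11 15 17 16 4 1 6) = (0 9 2 6 17 16 8 18 10 11 15 3 4 1) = [9, 0, 6, 4, 1, 5, 17, 7, 18, 2, 11, 15, 12, 13, 14, 3, 8, 16, 10]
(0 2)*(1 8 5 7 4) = (0 2)(1 8 5 7 4) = [2, 8, 0, 3, 1, 7, 6, 4, 5]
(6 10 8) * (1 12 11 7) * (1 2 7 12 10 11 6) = [0, 10, 7, 3, 4, 5, 11, 2, 1, 9, 8, 12, 6] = (1 10 8)(2 7)(6 11 12)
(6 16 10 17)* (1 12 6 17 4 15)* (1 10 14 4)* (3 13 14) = (17)(1 12 6 16 3 13 14 4 15 10) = [0, 12, 2, 13, 15, 5, 16, 7, 8, 9, 1, 11, 6, 14, 4, 10, 3, 17]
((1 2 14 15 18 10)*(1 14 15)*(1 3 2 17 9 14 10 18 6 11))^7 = (18)(1 6 2 14 17 11 15 3 9)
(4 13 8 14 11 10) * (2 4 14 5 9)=[0, 1, 4, 3, 13, 9, 6, 7, 5, 2, 14, 10, 12, 8, 11]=(2 4 13 8 5 9)(10 14 11)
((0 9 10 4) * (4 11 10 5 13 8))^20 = ((0 9 5 13 8 4)(10 11))^20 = (0 5 8)(4 9 13)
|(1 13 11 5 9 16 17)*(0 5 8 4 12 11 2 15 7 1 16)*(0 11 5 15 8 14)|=|(0 15 7 1 13 2 8 4 12 5 9 11 14)(16 17)|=26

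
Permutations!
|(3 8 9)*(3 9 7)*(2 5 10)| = |(2 5 10)(3 8 7)| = 3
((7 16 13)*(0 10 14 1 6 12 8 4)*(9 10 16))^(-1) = ((0 16 13 7 9 10 14 1 6 12 8 4))^(-1) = (0 4 8 12 6 1 14 10 9 7 13 16)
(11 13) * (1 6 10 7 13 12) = (1 6 10 7 13 11 12) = [0, 6, 2, 3, 4, 5, 10, 13, 8, 9, 7, 12, 1, 11]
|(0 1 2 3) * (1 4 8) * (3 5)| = |(0 4 8 1 2 5 3)| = 7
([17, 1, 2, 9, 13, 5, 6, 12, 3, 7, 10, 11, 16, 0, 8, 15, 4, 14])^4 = (0 3 16 17 9 4 14 7 13 8 12)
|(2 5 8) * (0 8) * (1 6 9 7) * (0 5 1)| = 7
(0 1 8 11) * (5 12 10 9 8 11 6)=(0 1 11)(5 12 10 9 8 6)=[1, 11, 2, 3, 4, 12, 5, 7, 6, 8, 9, 0, 10]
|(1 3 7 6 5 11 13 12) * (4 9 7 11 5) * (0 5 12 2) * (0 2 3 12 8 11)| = |(0 5 8 11 13 3)(1 12)(4 9 7 6)| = 12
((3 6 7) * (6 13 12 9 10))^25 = ((3 13 12 9 10 6 7))^25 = (3 10 13 6 12 7 9)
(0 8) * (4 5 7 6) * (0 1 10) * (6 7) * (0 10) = [8, 0, 2, 3, 5, 6, 4, 7, 1, 9, 10] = (10)(0 8 1)(4 5 6)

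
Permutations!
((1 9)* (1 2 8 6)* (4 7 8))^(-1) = ((1 9 2 4 7 8 6))^(-1) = (1 6 8 7 4 2 9)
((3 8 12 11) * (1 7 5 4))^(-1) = ((1 7 5 4)(3 8 12 11))^(-1) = (1 4 5 7)(3 11 12 8)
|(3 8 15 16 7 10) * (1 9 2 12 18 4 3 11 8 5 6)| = |(1 9 2 12 18 4 3 5 6)(7 10 11 8 15 16)| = 18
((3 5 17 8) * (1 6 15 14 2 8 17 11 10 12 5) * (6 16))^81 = ((17)(1 16 6 15 14 2 8 3)(5 11 10 12))^81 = (17)(1 16 6 15 14 2 8 3)(5 11 10 12)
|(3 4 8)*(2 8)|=4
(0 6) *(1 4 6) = (0 1 4 6) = [1, 4, 2, 3, 6, 5, 0]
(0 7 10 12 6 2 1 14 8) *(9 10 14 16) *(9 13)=(0 7 14 8)(1 16 13 9 10 12 6 2)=[7, 16, 1, 3, 4, 5, 2, 14, 0, 10, 12, 11, 6, 9, 8, 15, 13]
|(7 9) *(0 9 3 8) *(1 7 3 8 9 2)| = 10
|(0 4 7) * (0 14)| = |(0 4 7 14)| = 4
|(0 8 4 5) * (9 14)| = |(0 8 4 5)(9 14)| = 4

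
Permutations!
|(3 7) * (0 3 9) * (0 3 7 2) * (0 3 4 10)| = |(0 7 9 4 10)(2 3)| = 10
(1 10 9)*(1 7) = (1 10 9 7) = [0, 10, 2, 3, 4, 5, 6, 1, 8, 7, 9]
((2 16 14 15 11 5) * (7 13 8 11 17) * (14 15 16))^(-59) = (2 14 16 15 17 7 13 8 11 5)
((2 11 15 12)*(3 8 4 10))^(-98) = ((2 11 15 12)(3 8 4 10))^(-98) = (2 15)(3 4)(8 10)(11 12)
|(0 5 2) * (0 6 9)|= 5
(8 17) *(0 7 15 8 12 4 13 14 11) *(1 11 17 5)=(0 7 15 8 5 1 11)(4 13 14 17 12)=[7, 11, 2, 3, 13, 1, 6, 15, 5, 9, 10, 0, 4, 14, 17, 8, 16, 12]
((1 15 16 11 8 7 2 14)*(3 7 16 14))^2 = (1 14 15)(2 7 3)(8 11 16)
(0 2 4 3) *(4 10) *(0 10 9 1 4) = (0 2 9 1 4 3 10) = [2, 4, 9, 10, 3, 5, 6, 7, 8, 1, 0]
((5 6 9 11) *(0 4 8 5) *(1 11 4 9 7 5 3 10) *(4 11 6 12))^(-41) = (0 9 11)(1 12 10 5 3 7 8 6 4)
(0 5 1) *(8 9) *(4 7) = (0 5 1)(4 7)(8 9) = [5, 0, 2, 3, 7, 1, 6, 4, 9, 8]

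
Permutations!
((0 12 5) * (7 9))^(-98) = (0 12 5)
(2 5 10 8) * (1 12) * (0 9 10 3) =(0 9 10 8 2 5 3)(1 12) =[9, 12, 5, 0, 4, 3, 6, 7, 2, 10, 8, 11, 1]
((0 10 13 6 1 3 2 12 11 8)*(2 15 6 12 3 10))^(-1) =((0 2 3 15 6 1 10 13 12 11 8))^(-1) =(0 8 11 12 13 10 1 6 15 3 2)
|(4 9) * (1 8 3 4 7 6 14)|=|(1 8 3 4 9 7 6 14)|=8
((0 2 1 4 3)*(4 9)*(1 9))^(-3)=(0 9 3 2 4)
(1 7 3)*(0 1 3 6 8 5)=(0 1 7 6 8 5)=[1, 7, 2, 3, 4, 0, 8, 6, 5]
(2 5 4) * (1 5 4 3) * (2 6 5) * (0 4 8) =(0 4 6 5 3 1 2 8) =[4, 2, 8, 1, 6, 3, 5, 7, 0]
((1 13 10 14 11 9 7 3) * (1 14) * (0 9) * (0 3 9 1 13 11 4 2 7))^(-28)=((0 1 11 3 14 4 2 7 9)(10 13))^(-28)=(0 9 7 2 4 14 3 11 1)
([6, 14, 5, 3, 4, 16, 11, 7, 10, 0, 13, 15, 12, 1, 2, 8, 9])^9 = [2, 15, 10, 3, 4, 13, 5, 7, 0, 14, 6, 16, 12, 11, 8, 9, 1]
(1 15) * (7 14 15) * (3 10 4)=(1 7 14 15)(3 10 4)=[0, 7, 2, 10, 3, 5, 6, 14, 8, 9, 4, 11, 12, 13, 15, 1]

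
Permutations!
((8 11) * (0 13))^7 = ((0 13)(8 11))^7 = (0 13)(8 11)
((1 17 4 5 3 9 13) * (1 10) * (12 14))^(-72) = (17)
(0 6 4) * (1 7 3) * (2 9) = (0 6 4)(1 7 3)(2 9) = [6, 7, 9, 1, 0, 5, 4, 3, 8, 2]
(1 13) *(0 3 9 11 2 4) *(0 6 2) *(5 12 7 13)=(0 3 9 11)(1 5 12 7 13)(2 4 6)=[3, 5, 4, 9, 6, 12, 2, 13, 8, 11, 10, 0, 7, 1]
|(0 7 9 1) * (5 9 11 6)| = 7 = |(0 7 11 6 5 9 1)|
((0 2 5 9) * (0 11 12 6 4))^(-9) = (0 4 6 12 11 9 5 2)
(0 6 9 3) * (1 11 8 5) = (0 6 9 3)(1 11 8 5) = [6, 11, 2, 0, 4, 1, 9, 7, 5, 3, 10, 8]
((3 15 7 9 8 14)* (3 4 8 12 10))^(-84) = ((3 15 7 9 12 10)(4 8 14))^(-84) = (15)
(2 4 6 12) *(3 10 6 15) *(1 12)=[0, 12, 4, 10, 15, 5, 1, 7, 8, 9, 6, 11, 2, 13, 14, 3]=(1 12 2 4 15 3 10 6)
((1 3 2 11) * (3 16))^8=((1 16 3 2 11))^8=(1 2 16 11 3)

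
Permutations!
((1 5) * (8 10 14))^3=(14)(1 5)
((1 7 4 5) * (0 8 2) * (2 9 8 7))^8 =((0 7 4 5 1 2)(8 9))^8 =(9)(0 4 1)(2 7 5)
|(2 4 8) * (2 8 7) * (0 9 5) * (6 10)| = 6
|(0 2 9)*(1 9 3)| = |(0 2 3 1 9)| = 5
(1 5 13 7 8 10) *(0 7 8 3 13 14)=(0 7 3 13 8 10 1 5 14)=[7, 5, 2, 13, 4, 14, 6, 3, 10, 9, 1, 11, 12, 8, 0]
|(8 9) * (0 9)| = 3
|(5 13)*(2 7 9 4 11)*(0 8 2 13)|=|(0 8 2 7 9 4 11 13 5)|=9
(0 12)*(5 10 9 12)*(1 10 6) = (0 5 6 1 10 9 12) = [5, 10, 2, 3, 4, 6, 1, 7, 8, 12, 9, 11, 0]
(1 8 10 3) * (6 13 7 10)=(1 8 6 13 7 10 3)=[0, 8, 2, 1, 4, 5, 13, 10, 6, 9, 3, 11, 12, 7]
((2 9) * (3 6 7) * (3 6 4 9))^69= ((2 3 4 9)(6 7))^69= (2 3 4 9)(6 7)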